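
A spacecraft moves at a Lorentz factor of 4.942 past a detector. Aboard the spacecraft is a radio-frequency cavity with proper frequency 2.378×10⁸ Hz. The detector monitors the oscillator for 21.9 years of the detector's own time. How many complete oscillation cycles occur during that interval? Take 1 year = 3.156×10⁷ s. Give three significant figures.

γ = 4.942
During 21.9 years of lab time, the oscillator's proper time advances by τ = Δt/γ = 21.9/4.942 = 4.431 years = 1.399×10⁸ s.
N = f × τ = 2.378×10⁸ × 1.399×10⁸ = 3.326×10¹⁶.

N = 3.33×10¹⁶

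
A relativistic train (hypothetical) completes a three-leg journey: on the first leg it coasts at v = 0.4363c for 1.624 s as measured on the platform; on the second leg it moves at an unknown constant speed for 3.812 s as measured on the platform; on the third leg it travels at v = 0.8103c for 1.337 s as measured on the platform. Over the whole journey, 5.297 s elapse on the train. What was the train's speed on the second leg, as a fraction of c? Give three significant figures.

β = 0.599

Leg 1: γ = 1/√(1 − 0.4363²) = 1/√0.8096 = 1.111; τ_1 = 1.624/1.111 = 1.461 s.
Leg 2: speed unknown; τ_2 = 3.812/γ_2.
Leg 3: γ = 1/√(1 − 0.8103²) = 1/√0.3434 = 1.706; τ_3 = 1.337/1.706 = 0.7835 s.
Total proper time: 1.461 + τ_2 + 0.7835 = 5.297, so τ_2 = 5.297 − 2.245 = 3.052 s.
γ_2 = 3.812/3.052 = 1.249; β = √(1 − 1/γ²) = √0.3589.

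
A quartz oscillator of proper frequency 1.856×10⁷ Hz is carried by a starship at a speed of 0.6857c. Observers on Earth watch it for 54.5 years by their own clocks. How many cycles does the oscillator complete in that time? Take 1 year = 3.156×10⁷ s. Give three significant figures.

N = 2.32×10¹⁶

γ = 1/√(1 − 0.6857²) = 1/√0.5298 = 1.374
During 54.5 years of lab time, the oscillator's proper time advances by τ = Δt/γ = 54.5/1.374 = 39.67 years = 1.252×10⁹ s.
N = f × τ = 1.856×10⁷ × 1.252×10⁹ = 2.324×10¹⁶.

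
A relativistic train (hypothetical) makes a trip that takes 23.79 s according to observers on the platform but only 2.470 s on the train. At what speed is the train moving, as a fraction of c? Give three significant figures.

v = 0.995c

The proper time is measured on the train (both events occur at the train's location); Δt is measured on the platform. γ = Δt/τ = 23.79/2.470 = 9.632.
β = √(1 − 1/γ²) = √(1 − 0.01078) = √0.9892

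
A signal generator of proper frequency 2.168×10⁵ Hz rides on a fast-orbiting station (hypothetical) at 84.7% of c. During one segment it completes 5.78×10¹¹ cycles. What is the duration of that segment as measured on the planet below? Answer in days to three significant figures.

Δt = 58.0 days

β = 0.847; γ = 1/√(1 − 0.847²) = 1/√0.2826 = 1.881
Proper time for N cycles: τ = N/f = 5.78×10¹¹/(2.168×10⁵) = 2.666×10⁶ s = 30.86 days.
Lab-frame duration Δt = γτ = 1.881 × 30.86 = 58.05 days.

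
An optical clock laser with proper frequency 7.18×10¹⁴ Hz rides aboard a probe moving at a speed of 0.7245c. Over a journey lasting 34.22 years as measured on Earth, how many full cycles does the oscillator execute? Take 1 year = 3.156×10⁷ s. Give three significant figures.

γ = 1/√(1 − 0.7245²) = 1/√0.4751 = 1.451
The oscillator's own cycle count is N = f × τ where τ is the proper time aboard the probe. τ = Δt/γ = 34.22/1.451 = 23.59 years = 7.444×10⁸ s.
N = 7.18×10¹⁴ × 7.444×10⁸ = 5.345×10²³.

N = 5.34×10²³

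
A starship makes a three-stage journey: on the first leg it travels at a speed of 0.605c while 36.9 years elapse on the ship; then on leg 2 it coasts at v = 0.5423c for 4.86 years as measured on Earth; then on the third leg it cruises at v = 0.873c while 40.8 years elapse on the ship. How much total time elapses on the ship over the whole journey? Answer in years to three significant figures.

Leg 1: 36.9 years is already measured on the ship.
Leg 2: γ = 1/√(1 − 0.5423²) = 1/√0.7059 = 1.190; τ_2 = 4.86/1.190 = 4.083 years.
Leg 3: 40.8 years is already measured on the ship.
Total: 36.90 + 4.083 + 40.80 years.

τ = 81.8 years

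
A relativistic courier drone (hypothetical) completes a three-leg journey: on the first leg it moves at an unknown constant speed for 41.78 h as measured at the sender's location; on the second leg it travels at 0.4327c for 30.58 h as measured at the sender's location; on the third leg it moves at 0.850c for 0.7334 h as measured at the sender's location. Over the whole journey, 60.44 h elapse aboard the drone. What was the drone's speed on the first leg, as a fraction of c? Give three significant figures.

β = 0.629

Leg 1: speed unknown; τ_1 = 41.78/γ_1.
Leg 2: γ = 1/√(1 − 0.4327²) = 1/√0.8128 = 1.109; τ_2 = 30.58/1.109 = 27.57 h.
Leg 3: γ = 1/√(1 − 0.850²) = 1/√0.2775 = 1.898; τ_3 = 0.7334/1.898 = 0.3863 h.
Total proper time: τ_1 + 27.57 + 0.3863 = 60.44, so τ_1 = 60.44 − 27.96 = 32.48 h.
γ_1 = 41.78/32.48 = 1.286; β = √(1 − 1/γ²) = √0.3955.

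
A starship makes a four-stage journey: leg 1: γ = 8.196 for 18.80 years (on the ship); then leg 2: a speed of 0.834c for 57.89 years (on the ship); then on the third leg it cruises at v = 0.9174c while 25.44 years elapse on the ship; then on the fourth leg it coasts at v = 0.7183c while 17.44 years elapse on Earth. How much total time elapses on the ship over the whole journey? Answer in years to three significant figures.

τ = 114 years

Leg 1: 18.80 years is already measured on the ship.
Leg 2: 57.89 years is already measured on the ship.
Leg 3: 25.44 years is already measured on the ship.
Leg 4: γ = 1/√(1 − 0.7183²) = 1/√0.4840 = 1.437; τ_4 = 17.44/1.437 = 12.13 years.
Total: 18.80 + 57.89 + 25.44 + 12.13 years.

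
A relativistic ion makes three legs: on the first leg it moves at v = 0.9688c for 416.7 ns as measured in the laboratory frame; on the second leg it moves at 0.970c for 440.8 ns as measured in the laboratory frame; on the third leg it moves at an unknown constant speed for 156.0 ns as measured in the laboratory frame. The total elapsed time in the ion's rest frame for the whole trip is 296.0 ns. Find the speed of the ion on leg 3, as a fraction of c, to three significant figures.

β = 0.836

Leg 1: γ = 1/√(1 − 0.9688²) = 1/√0.06143 = 4.035; τ_1 = 416.7/4.035 = 103.3 ns.
Leg 2: γ = 1/√(1 − 0.970²) = 1/√0.05910 = 4.113; τ_2 = 440.8/4.113 = 107.2 ns.
Leg 3: speed unknown; τ_3 = 156.0/γ_3.
Total proper time: 103.3 + 107.2 + τ_3 = 296.0, so τ_3 = 296.0 − 210.4 = 85.56 ns.
γ_3 = 156.0/85.56 = 1.823; β = √(1 − 1/γ²) = √0.6992.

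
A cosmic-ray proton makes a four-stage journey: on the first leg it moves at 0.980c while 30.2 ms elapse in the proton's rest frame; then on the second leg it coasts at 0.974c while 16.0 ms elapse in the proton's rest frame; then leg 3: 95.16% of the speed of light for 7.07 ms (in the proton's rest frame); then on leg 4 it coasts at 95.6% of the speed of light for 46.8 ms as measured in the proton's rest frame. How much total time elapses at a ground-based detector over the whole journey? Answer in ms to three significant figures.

Leg 1: γ = 1/√(1 − 0.980²) = 1/√0.03960 = 5.025; Δt_1 = 5.025 × 30.2 = 151.8 ms.
Leg 2: γ = 1/√(1 − 0.974²) = 1/√0.05132 = 4.414; Δt_2 = 4.414 × 16.0 = 70.63 ms.
Leg 3: β = 0.9516; γ = 1/√(1 − 0.9516²) = 1/√0.09446 = 3.254; Δt_3 = 3.254 × 7.07 = 23.00 ms.
Leg 4: β = 0.956; γ = 1/√(1 − 0.956²) = 1/√0.08606 = 3.409; Δt_4 = 3.409 × 46.8 = 159.5 ms.
Total: 151.8 + 70.63 + 23.00 + 159.5 ms.

Δt = 405 ms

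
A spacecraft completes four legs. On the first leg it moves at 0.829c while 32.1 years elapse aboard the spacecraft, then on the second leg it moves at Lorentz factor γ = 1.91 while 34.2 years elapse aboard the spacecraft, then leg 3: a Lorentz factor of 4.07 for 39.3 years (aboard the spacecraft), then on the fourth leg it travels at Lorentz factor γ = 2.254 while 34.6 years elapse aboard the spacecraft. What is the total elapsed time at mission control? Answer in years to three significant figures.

Δt = 361 years

Leg 1: γ = 1/√(1 − 0.829²) = 1/√0.3128 = 1.788; Δt_1 = 1.788 × 32.1 = 57.40 years.
Leg 2: γ = 1.91; Δt_2 = 1.910 × 34.2 = 65.32 years.
Leg 3: γ = 4.07; Δt_3 = 4.070 × 39.3 = 160.0 years.
Leg 4: γ = 2.254; Δt_4 = 2.254 × 34.6 = 77.99 years.
Total: 57.40 + 65.32 + 160.0 + 77.99 years.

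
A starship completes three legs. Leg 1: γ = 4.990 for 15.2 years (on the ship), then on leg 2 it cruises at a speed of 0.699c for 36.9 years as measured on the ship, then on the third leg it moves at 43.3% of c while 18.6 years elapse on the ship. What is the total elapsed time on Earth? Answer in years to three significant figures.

Δt = 148 years

Leg 1: γ = 4.990; Δt_1 = 4.990 × 15.2 = 75.85 years.
Leg 2: γ = 1/√(1 − 0.699²) = 1/√0.5114 = 1.398; Δt_2 = 1.398 × 36.9 = 51.60 years.
Leg 3: β = 0.433; γ = 1/√(1 − 0.433²) = 1/√0.8125 = 1.109; Δt_3 = 1.109 × 18.6 = 20.63 years.
Total: 75.85 + 51.60 + 20.63 years.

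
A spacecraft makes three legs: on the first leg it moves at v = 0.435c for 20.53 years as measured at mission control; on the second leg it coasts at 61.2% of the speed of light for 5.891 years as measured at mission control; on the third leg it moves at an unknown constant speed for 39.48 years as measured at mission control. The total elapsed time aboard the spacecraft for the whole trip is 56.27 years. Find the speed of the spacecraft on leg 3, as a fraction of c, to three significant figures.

Leg 1: γ = 1/√(1 − 0.435²) = 1/√0.8108 = 1.111; τ_1 = 20.53/1.111 = 18.49 years.
Leg 2: β = 0.612; γ = 1/√(1 − 0.612²) = 1/√0.6255 = 1.264; τ_2 = 5.891/1.264 = 4.659 years.
Leg 3: speed unknown; τ_3 = 39.48/γ_3.
Total proper time: 18.49 + 4.659 + τ_3 = 56.27, so τ_3 = 56.27 − 23.14 = 33.13 years.
γ_3 = 39.48/33.13 = 1.192; β = √(1 − 1/γ²) = √0.2960.

β = 0.544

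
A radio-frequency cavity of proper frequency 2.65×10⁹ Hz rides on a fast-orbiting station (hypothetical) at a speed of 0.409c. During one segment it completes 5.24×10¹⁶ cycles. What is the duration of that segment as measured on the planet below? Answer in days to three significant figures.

γ = 1/√(1 − 0.409²) = 1/√0.8327 = 1.096
Proper time for N cycles: τ = N/f = 5.24×10¹⁶/(2.65×10⁹) = 1.977×10⁷ s = 228.9 days.
Lab-frame duration Δt = γτ = 1.096 × 228.9 = 250.8 days.

Δt = 251 days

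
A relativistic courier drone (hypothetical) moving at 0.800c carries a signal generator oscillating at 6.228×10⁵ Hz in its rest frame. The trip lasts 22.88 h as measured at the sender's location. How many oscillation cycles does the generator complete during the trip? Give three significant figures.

γ = 1/√(1 − 0.800²) = 5/3 ≈ 1.667
The oscillator's own cycle count is N = f × τ where τ is the proper time aboard the drone. τ = Δt/γ = 22.88/1.667 = 13.73 h = 4.942×10⁴ s.
N = 6.228×10⁵ × 4.942×10⁴ = 3.078×10¹⁰.

N = 3.08×10¹⁰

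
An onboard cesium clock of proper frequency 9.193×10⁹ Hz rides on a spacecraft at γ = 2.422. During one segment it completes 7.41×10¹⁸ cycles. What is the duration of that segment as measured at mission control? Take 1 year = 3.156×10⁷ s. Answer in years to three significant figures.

Δt = 61.9 years

γ = 2.422
Proper time for N cycles: τ = N/f = 7.41×10¹⁸/(9.193×10⁹) = 8.060×10⁸ s = 25.54 years.
Lab-frame duration Δt = γτ = 2.422 × 25.54 = 61.86 years.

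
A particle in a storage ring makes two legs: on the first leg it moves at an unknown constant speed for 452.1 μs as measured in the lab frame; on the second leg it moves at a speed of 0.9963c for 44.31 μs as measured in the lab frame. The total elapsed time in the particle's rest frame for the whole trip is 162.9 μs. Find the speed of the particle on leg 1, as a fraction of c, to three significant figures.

β = 0.936

Leg 1: speed unknown; τ_1 = 452.1/γ_1.
Leg 2: γ = 1/√(1 − 0.9963²) = 1/√0.007386 = 11.64; τ_2 = 44.31/11.64 = 3.808 μs.
Total proper time: τ_1 + 3.808 = 162.9, so τ_1 = 162.9 − 3.808 = 159.1 μs.
γ_1 = 452.1/159.1 = 2.842; β = √(1 − 1/γ²) = √0.8762.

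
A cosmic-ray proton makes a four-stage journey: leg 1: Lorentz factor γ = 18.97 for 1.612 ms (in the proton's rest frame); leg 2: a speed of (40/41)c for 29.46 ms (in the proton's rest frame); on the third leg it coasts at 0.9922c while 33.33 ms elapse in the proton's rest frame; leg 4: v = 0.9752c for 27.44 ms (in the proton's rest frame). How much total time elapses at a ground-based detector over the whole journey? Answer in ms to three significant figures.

Leg 1: γ = 18.97; Δt_1 = 18.97 × 1.612 = 30.58 ms.
Leg 2: γ = 1/√(1 − (40/41)²) = 41/9 ≈ 4.556; Δt_2 = 4.556 × 29.46 = 134.2 ms.
Leg 3: γ = 1/√(1 − 0.9922²) = 1/√0.01554 = 8.022; Δt_3 = 8.022 × 33.33 = 267.4 ms.
Leg 4: γ = 1/√(1 − 0.9752²) = 1/√0.04898 = 4.518; Δt_4 = 4.518 × 27.44 = 124.0 ms.
Total: 30.58 + 134.2 + 267.4 + 124.0 ms.

Δt = 556 ms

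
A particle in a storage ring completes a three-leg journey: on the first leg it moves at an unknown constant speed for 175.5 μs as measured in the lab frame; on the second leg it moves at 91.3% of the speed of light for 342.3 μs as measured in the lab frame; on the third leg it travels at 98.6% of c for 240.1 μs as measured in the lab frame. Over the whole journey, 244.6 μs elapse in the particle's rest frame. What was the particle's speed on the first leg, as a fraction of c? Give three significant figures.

β = 0.929

Leg 1: speed unknown; τ_1 = 175.5/γ_1.
Leg 2: β = 0.913; γ = 1/√(1 − 0.913²) = 1/√0.1664 = 2.451; τ_2 = 342.3/2.451 = 139.6 μs.
Leg 3: β = 0.986; γ = 1/√(1 − 0.986²) = 1/√0.02780 = 5.997; τ_3 = 240.1/5.997 = 40.04 μs.
Total proper time: τ_1 + 139.6 + 40.04 = 244.6, so τ_1 = 244.6 − 179.7 = 64.92 μs.
γ_1 = 175.5/64.92 = 2.703; β = √(1 − 1/γ²) = √0.8632.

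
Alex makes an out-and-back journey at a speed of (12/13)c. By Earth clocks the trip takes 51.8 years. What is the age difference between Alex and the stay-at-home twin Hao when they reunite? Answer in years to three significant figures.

γ = 1/√(1 − (12/13)²) = 13/5 = 2.600
Alex's elapsed proper time: τ = 51.8/2.600 = 19.92 years.
Age gap = Δt − τ = 51.8 − 19.92 years.

Δt − τ = 31.9 years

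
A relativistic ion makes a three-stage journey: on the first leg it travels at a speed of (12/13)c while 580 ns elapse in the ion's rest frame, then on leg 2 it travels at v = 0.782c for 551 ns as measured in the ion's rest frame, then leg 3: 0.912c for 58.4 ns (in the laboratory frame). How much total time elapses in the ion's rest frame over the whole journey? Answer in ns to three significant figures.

τ = 1150 ns

Leg 1: 580 ns is already measured in the ion's rest frame.
Leg 2: 551 ns is already measured in the ion's rest frame.
Leg 3: γ = 1/√(1 − 0.912²) = 1/√0.1683 = 2.438; τ_3 = 58.4/2.438 = 23.96 ns.
Total: 580.0 + 551.0 + 23.96 ns.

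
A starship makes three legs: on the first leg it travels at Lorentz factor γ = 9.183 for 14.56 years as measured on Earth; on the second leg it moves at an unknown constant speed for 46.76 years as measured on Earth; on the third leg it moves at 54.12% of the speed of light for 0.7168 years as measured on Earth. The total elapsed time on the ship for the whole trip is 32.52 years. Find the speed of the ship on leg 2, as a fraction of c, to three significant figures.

Leg 1: γ = 9.183; τ_1 = 14.56/9.183 = 1.586 years.
Leg 2: speed unknown; τ_2 = 46.76/γ_2.
Leg 3: β = 0.5412; γ = 1/√(1 − 0.5412²) = 1/√0.7071 = 1.189; τ_3 = 0.7168/1.189 = 0.6028 years.
Total proper time: 1.586 + τ_2 + 0.6028 = 32.52, so τ_2 = 32.52 − 2.188 = 30.33 years.
γ_2 = 46.76/30.33 = 1.542; β = √(1 − 1/γ²) = √0.5792.

β = 0.761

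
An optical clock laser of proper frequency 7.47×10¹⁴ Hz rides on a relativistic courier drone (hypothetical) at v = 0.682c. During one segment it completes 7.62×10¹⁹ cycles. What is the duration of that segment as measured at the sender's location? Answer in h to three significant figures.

Δt = 38.7 h

γ = 1/√(1 − 0.682²) = 1/√0.5349 = 1.367
Proper time for N cycles: τ = N/f = 7.62×10¹⁹/(7.47×10¹⁴) = 1.020×10⁵ s = 28.34 h.
Lab-frame duration Δt = γτ = 1.367 × 28.34 = 38.74 h.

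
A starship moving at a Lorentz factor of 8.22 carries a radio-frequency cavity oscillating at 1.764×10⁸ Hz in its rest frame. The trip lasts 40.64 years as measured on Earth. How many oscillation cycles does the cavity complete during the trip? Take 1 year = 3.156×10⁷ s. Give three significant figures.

γ = 8.22
The oscillator's own cycle count is N = f × τ where τ is the proper time on the ship. τ = Δt/γ = 40.64/8.220 = 4.944 years = 1.560×10⁸ s.
N = 1.764×10⁸ × 1.560×10⁸ = 2.752×10¹⁶.

N = 2.75×10¹⁶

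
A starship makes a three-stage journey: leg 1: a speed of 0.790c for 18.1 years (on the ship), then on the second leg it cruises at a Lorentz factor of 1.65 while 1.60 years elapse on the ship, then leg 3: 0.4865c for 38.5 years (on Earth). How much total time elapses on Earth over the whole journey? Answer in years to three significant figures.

Leg 1: γ = 1/√(1 − 0.790²) = 1/√0.3759 = 1.631; Δt_1 = 1.631 × 18.1 = 29.52 years.
Leg 2: γ = 1.65; Δt_2 = 1.650 × 1.60 = 2.640 years.
Leg 3: 38.5 years is already measured on Earth.
Total: 29.52 + 2.640 + 38.50 years.

Δt = 70.7 years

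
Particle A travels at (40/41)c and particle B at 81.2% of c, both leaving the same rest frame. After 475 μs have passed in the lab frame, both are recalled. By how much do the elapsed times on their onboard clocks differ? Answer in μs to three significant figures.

|τ_A − τ_B| = 173 μs

A: γ = 1/√(1 − (40/41)²) = 41/9 ≈ 4.556; τ_A = 475/4.556 = 104.3 μs.
B: β = 0.812; γ = 1/√(1 − 0.812²) = 1/√0.3407 = 1.713; τ_B = 475/1.713 = 277.2 μs.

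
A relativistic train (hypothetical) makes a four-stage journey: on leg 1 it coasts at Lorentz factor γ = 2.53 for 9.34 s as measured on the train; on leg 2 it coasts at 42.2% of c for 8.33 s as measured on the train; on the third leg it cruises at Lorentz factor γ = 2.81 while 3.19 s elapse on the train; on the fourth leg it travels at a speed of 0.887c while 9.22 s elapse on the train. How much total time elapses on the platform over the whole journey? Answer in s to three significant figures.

Δt = 61.7 s

Leg 1: γ = 2.53; Δt_1 = 2.530 × 9.34 = 23.63 s.
Leg 2: β = 0.422; γ = 1/√(1 − 0.422²) = 1/√0.8219 = 1.103; Δt_2 = 1.103 × 8.33 = 9.188 s.
Leg 3: γ = 2.81; Δt_3 = 2.810 × 3.19 = 8.964 s.
Leg 4: γ = 1/√(1 − 0.887²) = 1/√0.2132 = 2.166; Δt_4 = 2.166 × 9.22 = 19.97 s.
Total: 23.63 + 9.188 + 8.964 + 19.97 s.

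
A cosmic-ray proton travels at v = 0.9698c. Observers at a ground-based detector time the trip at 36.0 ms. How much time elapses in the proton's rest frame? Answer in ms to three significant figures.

γ = 1/√(1 − 0.9698²) = 1/√0.05949 = 4.100
The interval measured at a ground-based detector is the dilated one; the clock in the proton's rest frame measures the proper time τ = Δt/γ = 36.0/4.100 ms.

τ = 8.78 ms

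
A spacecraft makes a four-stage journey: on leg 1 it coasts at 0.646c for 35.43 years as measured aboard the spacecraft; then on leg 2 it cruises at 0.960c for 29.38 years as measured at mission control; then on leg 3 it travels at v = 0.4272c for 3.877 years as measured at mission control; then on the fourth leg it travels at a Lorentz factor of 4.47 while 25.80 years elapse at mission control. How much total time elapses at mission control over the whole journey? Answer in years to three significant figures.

Leg 1: γ = 1/√(1 − 0.646²) = 1/√0.5827 = 1.310; Δt_1 = 1.310 × 35.43 = 46.41 years.
Leg 2: 29.38 years is already measured at mission control.
Leg 3: 3.877 years is already measured at mission control.
Leg 4: 25.80 years is already measured at mission control.
Total: 46.41 + 29.38 + 3.877 + 25.80 years.

Δt = 105 years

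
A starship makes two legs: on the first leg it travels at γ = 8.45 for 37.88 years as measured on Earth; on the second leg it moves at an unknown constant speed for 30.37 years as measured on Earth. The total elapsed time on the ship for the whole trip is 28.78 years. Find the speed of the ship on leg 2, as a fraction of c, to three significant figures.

Leg 1: γ = 8.45; τ_1 = 37.88/8.450 = 4.483 years.
Leg 2: speed unknown; τ_2 = 30.37/γ_2.
Total proper time: 4.483 + τ_2 = 28.78, so τ_2 = 28.78 − 4.483 = 24.30 years.
γ_2 = 30.37/24.30 = 1.250; β = √(1 − 1/γ²) = √0.3599.

β = 0.600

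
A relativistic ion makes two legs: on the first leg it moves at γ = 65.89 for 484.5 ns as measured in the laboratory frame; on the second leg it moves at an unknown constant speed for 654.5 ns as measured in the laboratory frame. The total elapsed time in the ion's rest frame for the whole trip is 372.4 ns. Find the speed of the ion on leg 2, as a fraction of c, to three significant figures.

Leg 1: γ = 65.89; τ_1 = 484.5/65.89 = 7.353 ns.
Leg 2: speed unknown; τ_2 = 654.5/γ_2.
Total proper time: 7.353 + τ_2 = 372.4, so τ_2 = 372.4 − 7.353 = 365.0 ns.
γ_2 = 654.5/365.0 = 1.793; β = √(1 − 1/γ²) = √0.6889.

β = 0.830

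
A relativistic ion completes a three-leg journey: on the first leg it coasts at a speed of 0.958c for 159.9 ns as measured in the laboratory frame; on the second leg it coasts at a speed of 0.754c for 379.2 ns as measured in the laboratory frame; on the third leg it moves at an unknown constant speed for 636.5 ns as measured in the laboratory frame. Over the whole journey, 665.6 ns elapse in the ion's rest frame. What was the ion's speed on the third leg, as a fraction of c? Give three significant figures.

Leg 1: γ = 1/√(1 − 0.958²) = 1/√0.08224 = 3.487; τ_1 = 159.9/3.487 = 45.85 ns.
Leg 2: γ = 1/√(1 − 0.754²) = 1/√0.4315 = 1.522; τ_2 = 379.2/1.522 = 249.1 ns.
Leg 3: speed unknown; τ_3 = 636.5/γ_3.
Total proper time: 45.85 + 249.1 + τ_3 = 665.6, so τ_3 = 665.6 − 294.9 = 370.7 ns.
γ_3 = 636.5/370.7 = 1.717; β = √(1 − 1/γ²) = √0.6609.

β = 0.813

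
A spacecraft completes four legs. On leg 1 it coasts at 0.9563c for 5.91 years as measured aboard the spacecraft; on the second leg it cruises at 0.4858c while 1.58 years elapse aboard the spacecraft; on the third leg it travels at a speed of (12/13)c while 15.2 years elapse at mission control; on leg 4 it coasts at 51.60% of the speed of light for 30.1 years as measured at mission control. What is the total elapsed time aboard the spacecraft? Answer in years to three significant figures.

Leg 1: 5.91 years is already measured aboard the spacecraft.
Leg 2: 1.58 years is already measured aboard the spacecraft.
Leg 3: γ = 1/√(1 − (12/13)²) = 13/5 = 2.600; τ_3 = 15.2/2.600 = 5.846 years.
Leg 4: β = 0.5160; γ = 1/√(1 − 0.5160²) = 1/√0.7337 = 1.167; τ_4 = 30.1/1.167 = 25.78 years.
Total: 5.910 + 1.580 + 5.846 + 25.78 years.

τ = 39.1 years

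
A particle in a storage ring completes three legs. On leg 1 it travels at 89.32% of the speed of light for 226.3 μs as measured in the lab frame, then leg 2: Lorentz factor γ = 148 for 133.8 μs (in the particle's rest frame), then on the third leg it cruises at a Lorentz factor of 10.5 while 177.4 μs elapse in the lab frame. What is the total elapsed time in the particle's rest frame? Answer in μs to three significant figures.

Leg 1: β = 0.8932; γ = 1/√(1 − 0.8932²) = 1/√0.2022 = 2.224; τ_1 = 226.3/2.224 = 101.8 μs.
Leg 2: 133.8 μs is already measured in the particle's rest frame.
Leg 3: γ = 10.5; τ_3 = 177.4/10.50 = 16.90 μs.
Total: 101.8 + 133.8 + 16.90 μs.

τ = 252 μs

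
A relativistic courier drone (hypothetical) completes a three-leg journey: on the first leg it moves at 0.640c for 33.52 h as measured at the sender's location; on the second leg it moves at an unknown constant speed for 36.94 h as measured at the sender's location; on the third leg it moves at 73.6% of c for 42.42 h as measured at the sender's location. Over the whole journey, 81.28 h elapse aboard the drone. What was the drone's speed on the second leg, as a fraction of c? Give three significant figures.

Leg 1: γ = 1/√(1 − 0.640²) = 1/√0.5904 = 1.301; τ_1 = 33.52/1.301 = 25.76 h.
Leg 2: speed unknown; τ_2 = 36.94/γ_2.
Leg 3: β = 0.736; γ = 1/√(1 − 0.736²) = 1/√0.4583 = 1.477; τ_3 = 42.42/1.477 = 28.72 h.
Total proper time: 25.76 + τ_2 + 28.72 = 81.28, so τ_2 = 81.28 − 54.47 = 26.81 h.
γ_2 = 36.94/26.81 = 1.378; β = √(1 − 1/γ²) = √0.4734.

β = 0.688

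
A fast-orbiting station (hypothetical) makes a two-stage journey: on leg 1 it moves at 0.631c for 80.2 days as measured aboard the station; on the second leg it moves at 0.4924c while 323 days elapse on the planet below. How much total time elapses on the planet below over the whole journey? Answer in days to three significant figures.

Δt = 426 days

Leg 1: γ = 1/√(1 − 0.631²) = 1/√0.6018 = 1.289; Δt_1 = 1.289 × 80.2 = 103.4 days.
Leg 2: 323 days is already measured on the planet below.
Total: 103.4 + 323.0 days.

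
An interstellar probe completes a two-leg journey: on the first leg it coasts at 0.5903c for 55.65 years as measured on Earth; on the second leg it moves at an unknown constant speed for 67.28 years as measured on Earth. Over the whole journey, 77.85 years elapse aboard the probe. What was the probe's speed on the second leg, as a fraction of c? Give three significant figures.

β = 0.872

Leg 1: γ = 1/√(1 − 0.5903²) = 1/√0.6515 = 1.239; τ_1 = 55.65/1.239 = 44.92 years.
Leg 2: speed unknown; τ_2 = 67.28/γ_2.
Total proper time: 44.92 + τ_2 = 77.85, so τ_2 = 77.85 − 44.92 = 32.93 years.
γ_2 = 67.28/32.93 = 2.043; β = √(1 − 1/γ²) = √0.7604.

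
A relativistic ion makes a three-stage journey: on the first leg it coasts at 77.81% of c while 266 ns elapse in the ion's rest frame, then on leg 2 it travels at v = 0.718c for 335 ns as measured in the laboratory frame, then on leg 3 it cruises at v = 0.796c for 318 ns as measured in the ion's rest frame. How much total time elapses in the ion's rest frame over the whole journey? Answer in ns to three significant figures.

τ = 817 ns

Leg 1: 266 ns is already measured in the ion's rest frame.
Leg 2: γ = 1/√(1 − 0.718²) = 1/√0.4845 = 1.437; τ_2 = 335/1.437 = 233.2 ns.
Leg 3: 318 ns is already measured in the ion's rest frame.
Total: 266.0 + 233.2 + 318.0 ns.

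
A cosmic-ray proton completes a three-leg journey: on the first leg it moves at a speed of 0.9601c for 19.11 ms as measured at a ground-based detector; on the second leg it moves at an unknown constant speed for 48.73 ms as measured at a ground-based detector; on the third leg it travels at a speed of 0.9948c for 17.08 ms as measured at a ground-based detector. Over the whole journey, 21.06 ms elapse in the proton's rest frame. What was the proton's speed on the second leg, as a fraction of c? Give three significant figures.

Leg 1: γ = 1/√(1 − 0.9601²) = 1/√0.07821 = 3.576; τ_1 = 19.11/3.576 = 5.344 ms.
Leg 2: speed unknown; τ_2 = 48.73/γ_2.
Leg 3: γ = 1/√(1 − 0.9948²) = 1/√0.01037 = 9.819; τ_3 = 17.08/9.819 = 1.740 ms.
Total proper time: 5.344 + τ_2 + 1.740 = 21.06, so τ_2 = 21.06 − 7.084 = 13.98 ms.
γ_2 = 48.73/13.98 = 3.487; β = √(1 − 1/γ²) = √0.9177.

β = 0.958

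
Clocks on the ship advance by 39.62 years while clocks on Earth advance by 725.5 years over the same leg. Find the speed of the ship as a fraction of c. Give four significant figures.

The proper time is measured on the ship (both events occur at the ship's location); Δt is measured on Earth. γ = Δt/τ = 725.5/39.62 = 18.31.
β = √(1 − 1/γ²) = √(1 − 0.002982) = √0.9970

v = 0.9985c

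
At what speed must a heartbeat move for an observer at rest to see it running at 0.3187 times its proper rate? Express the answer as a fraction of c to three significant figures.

β = 0.948

Rate ratio = 1/γ, so γ = 1/0.3187 = 3.138.
β = √(1 − 1/γ²) = √(1 − 0.3187²) = √0.8984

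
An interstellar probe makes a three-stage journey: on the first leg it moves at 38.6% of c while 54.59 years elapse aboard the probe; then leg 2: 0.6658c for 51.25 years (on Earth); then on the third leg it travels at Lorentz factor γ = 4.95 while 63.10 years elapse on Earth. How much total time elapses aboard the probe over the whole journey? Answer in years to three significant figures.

Leg 1: 54.59 years is already measured aboard the probe.
Leg 2: γ = 1/√(1 − 0.6658²) = 1/√0.5567 = 1.340; τ_2 = 51.25/1.340 = 38.24 years.
Leg 3: γ = 4.95; τ_3 = 63.10/4.950 = 12.75 years.
Total: 54.59 + 38.24 + 12.75 years.

τ = 106 years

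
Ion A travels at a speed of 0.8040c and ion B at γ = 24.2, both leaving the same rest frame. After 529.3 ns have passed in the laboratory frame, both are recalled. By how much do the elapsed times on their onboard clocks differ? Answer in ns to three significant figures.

|τ_A − τ_B| = 293 ns

A: γ = 1/√(1 − 0.8040²) = 1/√0.3536 = 1.682; τ_A = 529.3/1.682 = 314.7 ns.
B: γ = 24.2; τ_B = 529.3/24.20 = 21.87 ns.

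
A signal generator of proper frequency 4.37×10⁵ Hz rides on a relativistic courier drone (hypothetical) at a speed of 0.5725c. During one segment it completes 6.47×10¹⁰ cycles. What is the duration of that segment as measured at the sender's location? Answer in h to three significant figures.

γ = 1/√(1 − 0.5725²) = 1/√0.6722 = 1.220
Proper time for N cycles: τ = N/f = 6.47×10¹⁰/(4.37×10⁵) = 1.481×10⁵ s = 41.13 h.
Lab-frame duration Δt = γτ = 1.220 × 41.13 = 50.16 h.

Δt = 50.2 h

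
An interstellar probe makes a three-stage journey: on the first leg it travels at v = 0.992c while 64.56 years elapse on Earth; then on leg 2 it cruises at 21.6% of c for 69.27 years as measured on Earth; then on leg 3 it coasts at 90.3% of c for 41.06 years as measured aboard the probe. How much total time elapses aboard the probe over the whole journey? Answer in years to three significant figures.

τ = 117 years

Leg 1: γ = 1/√(1 − 0.992²) = 1/√0.01594 = 7.922; τ_1 = 64.56/7.922 = 8.150 years.
Leg 2: β = 0.216; γ = 1/√(1 − 0.216²) = 1/√0.9533 = 1.024; τ_2 = 69.27/1.024 = 67.63 years.
Leg 3: 41.06 years is already measured aboard the probe.
Total: 8.150 + 67.63 + 41.06 years.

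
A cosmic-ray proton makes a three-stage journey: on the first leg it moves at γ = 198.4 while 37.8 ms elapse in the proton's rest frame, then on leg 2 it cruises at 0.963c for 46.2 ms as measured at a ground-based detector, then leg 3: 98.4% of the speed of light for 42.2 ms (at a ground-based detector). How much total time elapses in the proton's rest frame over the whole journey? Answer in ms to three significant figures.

τ = 57.8 ms

Leg 1: 37.8 ms is already measured in the proton's rest frame.
Leg 2: γ = 1/√(1 − 0.963²) = 1/√0.07263 = 3.711; τ_2 = 46.2/3.711 = 12.45 ms.
Leg 3: β = 0.984; γ = 1/√(1 − 0.984²) = 1/√0.03174 = 5.613; τ_3 = 42.2/5.613 = 7.519 ms.
Total: 37.80 + 12.45 + 7.519 ms.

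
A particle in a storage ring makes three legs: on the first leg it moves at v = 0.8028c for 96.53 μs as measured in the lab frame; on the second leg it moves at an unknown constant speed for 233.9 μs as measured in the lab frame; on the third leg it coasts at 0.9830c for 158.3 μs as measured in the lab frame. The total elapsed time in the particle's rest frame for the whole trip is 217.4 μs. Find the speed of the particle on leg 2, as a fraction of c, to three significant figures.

β = 0.829

Leg 1: γ = 1/√(1 − 0.8028²) = 1/√0.3555 = 1.677; τ_1 = 96.53/1.677 = 57.56 μs.
Leg 2: speed unknown; τ_2 = 233.9/γ_2.
Leg 3: γ = 1/√(1 − 0.9830²) = 1/√0.03371 = 5.446; τ_3 = 158.3/5.446 = 29.06 μs.
Total proper time: 57.56 + τ_2 + 29.06 = 217.4, so τ_2 = 217.4 − 86.62 = 130.8 μs.
γ_2 = 233.9/130.8 = 1.789; β = √(1 − 1/γ²) = √0.6874.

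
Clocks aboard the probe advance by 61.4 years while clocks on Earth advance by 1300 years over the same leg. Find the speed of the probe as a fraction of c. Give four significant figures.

The proper time is measured aboard the probe (both events occur at the probe's location); Δt is measured on Earth. γ = Δt/τ = 1300/61.4 = 21.17.
β = √(1 − 1/γ²) = √(1 − 0.002231) = √0.9978

β = 0.9989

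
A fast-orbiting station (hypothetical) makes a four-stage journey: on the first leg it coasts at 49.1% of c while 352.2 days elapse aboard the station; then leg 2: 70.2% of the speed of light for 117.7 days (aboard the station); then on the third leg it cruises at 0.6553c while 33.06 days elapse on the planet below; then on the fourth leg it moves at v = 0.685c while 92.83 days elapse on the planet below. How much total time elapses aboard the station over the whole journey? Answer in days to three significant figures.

Leg 1: 352.2 days is already measured aboard the station.
Leg 2: 117.7 days is already measured aboard the station.
Leg 3: γ = 1/√(1 − 0.6553²) = 1/√0.5706 = 1.324; τ_3 = 33.06/1.324 = 24.97 days.
Leg 4: γ = 1/√(1 − 0.685²) = 1/√0.5308 = 1.373; τ_4 = 92.83/1.373 = 67.63 days.
Total: 352.2 + 117.7 + 24.97 + 67.63 days.

τ = 563 days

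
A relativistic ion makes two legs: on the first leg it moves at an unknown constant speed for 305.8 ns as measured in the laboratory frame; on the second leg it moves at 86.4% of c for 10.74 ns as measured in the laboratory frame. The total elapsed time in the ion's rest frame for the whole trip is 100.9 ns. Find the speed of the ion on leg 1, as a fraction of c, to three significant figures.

β = 0.950

Leg 1: speed unknown; τ_1 = 305.8/γ_1.
Leg 2: β = 0.864; γ = 1/√(1 − 0.864²) = 1/√0.2535 = 1.986; τ_2 = 10.74/1.986 = 5.408 ns.
Total proper time: τ_1 + 5.408 = 100.9, so τ_1 = 100.9 − 5.408 = 95.49 ns.
γ_1 = 305.8/95.49 = 3.202; β = √(1 − 1/γ²) = √0.9025.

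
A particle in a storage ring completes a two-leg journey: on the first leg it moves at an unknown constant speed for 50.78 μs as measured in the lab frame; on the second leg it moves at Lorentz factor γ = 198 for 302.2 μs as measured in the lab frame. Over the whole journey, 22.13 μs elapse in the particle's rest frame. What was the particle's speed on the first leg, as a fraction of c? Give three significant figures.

Leg 1: speed unknown; τ_1 = 50.78/γ_1.
Leg 2: γ = 198; τ_2 = 302.2/198.0 = 1.526 μs.
Total proper time: τ_1 + 1.526 = 22.13, so τ_1 = 22.13 − 1.526 = 20.60 μs.
γ_1 = 50.78/20.60 = 2.465; β = √(1 − 1/γ²) = √0.8354.

β = 0.914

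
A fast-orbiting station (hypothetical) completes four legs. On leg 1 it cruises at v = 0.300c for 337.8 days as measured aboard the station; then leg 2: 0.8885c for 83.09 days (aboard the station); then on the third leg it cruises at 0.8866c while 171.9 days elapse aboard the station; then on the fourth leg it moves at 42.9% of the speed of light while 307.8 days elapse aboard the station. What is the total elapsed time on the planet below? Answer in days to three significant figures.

Δt = 1250 days

Leg 1: γ = 1/√(1 − 0.300²) = 1/√0.9100 = 1.048; Δt_1 = 1.048 × 337.8 = 354.1 days.
Leg 2: γ = 1/√(1 − 0.8885²) = 1/√0.2106 = 2.179; Δt_2 = 2.179 × 83.09 = 181.1 days.
Leg 3: γ = 1/√(1 − 0.8866²) = 1/√0.2139 = 2.162; Δt_3 = 2.162 × 171.9 = 371.6 days.
Leg 4: β = 0.429; γ = 1/√(1 − 0.429²) = 1/√0.8160 = 1.107; Δt_4 = 1.107 × 307.8 = 340.7 days.
Total: 354.1 + 181.1 + 371.6 + 340.7 days.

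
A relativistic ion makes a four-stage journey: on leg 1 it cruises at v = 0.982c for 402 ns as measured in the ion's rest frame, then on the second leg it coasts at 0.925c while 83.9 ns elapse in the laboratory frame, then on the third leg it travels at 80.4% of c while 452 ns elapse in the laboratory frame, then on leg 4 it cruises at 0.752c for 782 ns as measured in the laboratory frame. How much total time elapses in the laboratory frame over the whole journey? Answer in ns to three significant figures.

Δt = 3450 ns

Leg 1: γ = 1/√(1 − 0.982²) = 1/√0.03568 = 5.294; Δt_1 = 5.294 × 402 = 2128 ns.
Leg 2: 83.9 ns is already measured in the laboratory frame.
Leg 3: 452 ns is already measured in the laboratory frame.
Leg 4: 782 ns is already measured in the laboratory frame.
Total: 2128 + 83.90 + 452.0 + 782.0 ns.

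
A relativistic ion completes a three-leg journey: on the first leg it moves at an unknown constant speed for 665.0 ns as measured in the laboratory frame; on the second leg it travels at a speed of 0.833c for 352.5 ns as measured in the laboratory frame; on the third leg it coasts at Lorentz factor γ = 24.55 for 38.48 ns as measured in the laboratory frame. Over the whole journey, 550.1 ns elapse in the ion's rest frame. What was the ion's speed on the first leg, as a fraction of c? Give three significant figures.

β = 0.847

Leg 1: speed unknown; τ_1 = 665.0/γ_1.
Leg 2: γ = 1/√(1 − 0.833²) = 1/√0.3061 = 1.807; τ_2 = 352.5/1.807 = 195.0 ns.
Leg 3: γ = 24.55; τ_3 = 38.48/24.55 = 1.567 ns.
Total proper time: τ_1 + 195.0 + 1.567 = 550.1, so τ_1 = 550.1 − 196.6 = 353.5 ns.
γ_1 = 665.0/353.5 = 1.881; β = √(1 − 1/γ²) = √0.7174.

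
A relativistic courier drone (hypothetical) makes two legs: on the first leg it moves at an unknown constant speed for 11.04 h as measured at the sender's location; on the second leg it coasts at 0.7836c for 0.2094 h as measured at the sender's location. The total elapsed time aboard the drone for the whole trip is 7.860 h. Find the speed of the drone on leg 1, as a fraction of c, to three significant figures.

β = 0.714

Leg 1: speed unknown; τ_1 = 11.04/γ_1.
Leg 2: γ = 1/√(1 − 0.7836²) = 1/√0.3860 = 1.610; τ_2 = 0.2094/1.610 = 0.1301 h.
Total proper time: τ_1 + 0.1301 = 7.860, so τ_1 = 7.860 − 0.1301 = 7.730 h.
γ_1 = 11.04/7.730 = 1.428; β = √(1 − 1/γ²) = √0.5098.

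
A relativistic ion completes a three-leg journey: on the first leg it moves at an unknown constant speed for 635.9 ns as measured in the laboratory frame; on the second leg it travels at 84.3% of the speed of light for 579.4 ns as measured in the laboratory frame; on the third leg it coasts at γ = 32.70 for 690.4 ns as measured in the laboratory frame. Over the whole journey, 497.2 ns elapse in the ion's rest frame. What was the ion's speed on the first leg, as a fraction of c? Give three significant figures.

Leg 1: speed unknown; τ_1 = 635.9/γ_1.
Leg 2: β = 0.843; γ = 1/√(1 − 0.843²) = 1/√0.2894 = 1.859; τ_2 = 579.4/1.859 = 311.7 ns.
Leg 3: γ = 32.70; τ_3 = 690.4/32.70 = 21.11 ns.
Total proper time: τ_1 + 311.7 + 21.11 = 497.2, so τ_1 = 497.2 − 332.8 = 164.4 ns.
γ_1 = 635.9/164.4 = 3.868; β = √(1 − 1/γ²) = √0.9331.

β = 0.966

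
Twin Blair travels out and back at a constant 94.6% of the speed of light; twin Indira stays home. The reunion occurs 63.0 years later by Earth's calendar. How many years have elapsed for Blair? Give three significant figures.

β = 0.946; γ = 1/√(1 − 0.946²) = 1/√0.1051 = 3.085
Blair's clock measures proper time along the trip: τ = Δt/γ = 63.0/3.085 years.

τ = 20.4 years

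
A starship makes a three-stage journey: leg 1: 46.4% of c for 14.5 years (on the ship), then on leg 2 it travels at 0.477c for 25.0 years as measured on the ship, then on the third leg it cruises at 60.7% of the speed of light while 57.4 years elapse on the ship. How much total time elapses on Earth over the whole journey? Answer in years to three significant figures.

Δt = 117 years

Leg 1: β = 0.464; γ = 1/√(1 − 0.464²) = 1/√0.7847 = 1.129; Δt_1 = 1.129 × 14.5 = 16.37 years.
Leg 2: γ = 1/√(1 − 0.477²) = 1/√0.7725 = 1.138; Δt_2 = 1.138 × 25.0 = 28.44 years.
Leg 3: β = 0.607; γ = 1/√(1 − 0.607²) = 1/√0.6316 = 1.258; Δt_3 = 1.258 × 57.4 = 72.23 years.
Total: 16.37 + 28.44 + 72.23 years.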